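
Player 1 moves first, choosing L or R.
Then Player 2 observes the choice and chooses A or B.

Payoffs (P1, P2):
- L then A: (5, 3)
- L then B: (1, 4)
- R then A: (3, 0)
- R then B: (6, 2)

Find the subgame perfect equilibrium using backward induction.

P1 plays R, P2 plays B after L and B after R; Payoff (6, 2)

Work:
Backward induction:
After L: P2 chooses B → P1 gets 1
After R: P2 chooses B → P1 gets 6
P1 chooses R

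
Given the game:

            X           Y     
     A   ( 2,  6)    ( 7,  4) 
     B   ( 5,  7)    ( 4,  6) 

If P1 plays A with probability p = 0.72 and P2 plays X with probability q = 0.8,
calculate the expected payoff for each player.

E[P1] = 3.504, E[P2] = 5.936

Work:
E[P1] = p·q·π₁(A,X) + p·(1-q)·π₁(A,Y) + (1-p)·q·π₁(B,X) + (1-p)·(1-q)·π₁(B,Y)
= 0.72·0.8·2 + 0.72·0.2·7 + 0.28·0.8·5 + 0.28·0.2·4
= 3.504

E[P2] = 5.936 (similar calculation)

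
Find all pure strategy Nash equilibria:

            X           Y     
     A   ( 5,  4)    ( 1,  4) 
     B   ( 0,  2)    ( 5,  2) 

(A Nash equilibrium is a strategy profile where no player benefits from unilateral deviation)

Nash equilibrium: (A, X), (B, Y)

Work:
Best responses:
  P1 vs X: payoffs [5, 0] → best response A (payoff 5)
  P1 vs Y: payoffs [1, 5] → best response B (payoff 5)
  P2 vs A: payoffs [4, 4] → best response X/Y (payoff 4)
  P2 vs B: payoffs [2, 2] → best response X/Y (payoff 2)
Mutual best responses: (A,X), (B,Y) → Nash equilibria.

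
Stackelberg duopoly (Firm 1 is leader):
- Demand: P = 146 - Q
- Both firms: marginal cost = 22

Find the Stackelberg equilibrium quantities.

q₁* (leader) = 62.0, q₂* (follower) = 31.0

Work:
Follower's reaction: q₂ = (a - c - q₁)/2
Leader substitutes: π₁ = q₁·(a - q₁ - (a-c-q₁)/2 - c)
FOC: q₁* = (146 - 22)/2 = 62.00
Then: q₂* = (146 - 22 - 62.0)/2 = 31.00
Leader has first-mover advantage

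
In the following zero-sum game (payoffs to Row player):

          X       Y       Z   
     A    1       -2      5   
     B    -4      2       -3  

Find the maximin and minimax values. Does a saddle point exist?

Maximin = -2, Minimax = 1, Saddle: False

Work:
Row minimums: [-2, -4] → maximin = -2
Column maximums: [1, 2, 5] → minimax = 1
No saddle point (maximin ≠ minimax). Mixed strategy needed.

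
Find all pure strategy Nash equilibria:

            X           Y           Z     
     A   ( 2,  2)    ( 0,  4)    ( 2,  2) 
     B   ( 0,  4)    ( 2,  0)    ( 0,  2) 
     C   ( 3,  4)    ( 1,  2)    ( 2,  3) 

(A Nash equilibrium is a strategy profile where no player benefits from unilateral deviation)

Nash equilibrium: (C, X)

Work:
Best responses:
  P1 vs X: payoffs [2, 0, 3] → best response C (payoff 3)
  P1 vs Y: payoffs [0, 2, 1] → best response B (payoff 2)
  P1 vs Z: payoffs [2, 0, 2] → best response A/C (payoff 2)
  P2 vs A: payoffs [2, 4, 2] → best response Y (payoff 4)
  P2 vs B: payoffs [4, 0, 2] → best response X (payoff 4)
  P2 vs C: payoffs [4, 2, 3] → best response X (payoff 4)
Mutual best responses: (C,X) → Nash equilibria.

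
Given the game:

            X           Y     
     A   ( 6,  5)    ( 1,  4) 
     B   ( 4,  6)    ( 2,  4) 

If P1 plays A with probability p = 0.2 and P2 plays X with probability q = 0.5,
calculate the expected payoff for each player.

E[P1] = 3.1, E[P2] = 4.9

Work:
E[P1] = p·q·π₁(A,X) + p·(1-q)·π₁(A,Y) + (1-p)·q·π₁(B,X) + (1-p)·(1-q)·π₁(B,Y)
= 0.2·0.5·6 + 0.2·0.5·1 + 0.8·0.5·4 + 0.8·0.5·2
= 3.1

E[P2] = 4.9 (similar calculation)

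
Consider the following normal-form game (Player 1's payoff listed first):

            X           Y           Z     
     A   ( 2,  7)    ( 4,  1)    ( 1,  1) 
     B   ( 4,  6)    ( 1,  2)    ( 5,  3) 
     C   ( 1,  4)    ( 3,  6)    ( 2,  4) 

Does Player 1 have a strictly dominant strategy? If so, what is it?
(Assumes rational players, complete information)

No strictly dominant strategy exists for Player 1

Work:
A strategy strictly dominates another if it gives a strictly higher payoff against every opponent action. Compare each pair of P1's strategies column-by-column:
  A vs B: [2 vs 4, 4 vs 1, 1 vs 5] → A does not strictly dominate B (column X: 2 ≤ 4)
  A vs C: [2 vs 1, 4 vs 3, 1 vs 2] → A does not strictly dominate C (column Z: 1 ≤ 2)
  B vs A: [4 vs 2, 1 vs 4, 5 vs 1] → B does not strictly dominate A (column Y: 1 ≤ 4)
  B vs C: [4 vs 1, 1 vs 3, 5 vs 2] → B does not strictly dominate C (column Y: 1 ≤ 3)
  C vs A: [1 vs 2, 3 vs 4, 2 vs 1] → C does not strictly dominate A (column X: 1 ≤ 2)
  C vs B: [1 vs 4, 3 vs 1, 2 vs 5] → C does not strictly dominate B (column X: 1 ≤ 4)
No single strategy strictly dominates all others → no strictly dominant strategy.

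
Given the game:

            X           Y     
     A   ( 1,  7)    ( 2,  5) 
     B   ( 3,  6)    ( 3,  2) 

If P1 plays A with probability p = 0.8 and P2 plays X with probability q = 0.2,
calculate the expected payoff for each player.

E[P1] = 2.04, E[P2] = 4.88

Work:
E[P1] = p·q·π₁(A,X) + p·(1-q)·π₁(A,Y) + (1-p)·q·π₁(B,X) + (1-p)·(1-q)·π₁(B,Y)
= 0.8·0.2·1 + 0.8·0.8·2 + 0.2·0.2·3 + 0.2·0.8·3
= 2.04

E[P2] = 4.88 (similar calculation)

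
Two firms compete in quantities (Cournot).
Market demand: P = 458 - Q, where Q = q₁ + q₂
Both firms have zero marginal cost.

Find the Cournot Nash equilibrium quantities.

q₁* = q₂* = 152.67; P* = 152.67

Work:
Profit: π_i = P·q_i = (a - q_i - q_j)·q_i
FOC: ∂π_i/∂q_i = a - 2q_i - q_j = 0
Reaction function: q_i = (458 - q_j)/2
Symmetry: q* = 458/3 = 152.67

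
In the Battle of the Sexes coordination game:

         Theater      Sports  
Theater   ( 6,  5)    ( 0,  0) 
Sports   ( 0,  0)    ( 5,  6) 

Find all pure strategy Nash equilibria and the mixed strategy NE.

Pure NE: (Theater, Theater) and (Sports, Sports); Mixed NE: p = 0.5455, q = 0.4545

Work:
Check pure NE:
(Theater, Theater): (6, 5) - no unilateral deviation beneficial
(Sports, Sports): (5, 6) - no unilateral deviation beneficial
Mixed NE: P1 plays Theater with p = 0.5455, P2 plays Theater with q = 0.4545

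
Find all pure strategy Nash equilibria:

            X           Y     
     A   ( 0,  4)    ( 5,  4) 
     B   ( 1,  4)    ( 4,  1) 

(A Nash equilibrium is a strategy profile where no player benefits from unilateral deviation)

Nash equilibrium: (A, Y), (B, X)

Work:
Best responses:
  P1 vs X: payoffs [0, 1] → best response B (payoff 1)
  P1 vs Y: payoffs [5, 4] → best response A (payoff 5)
  P2 vs A: payoffs [4, 4] → best response X/Y (payoff 4)
  P2 vs B: payoffs [4, 1] → best response X (payoff 4)
Mutual best responses: (A,Y), (B,X) → Nash equilibria.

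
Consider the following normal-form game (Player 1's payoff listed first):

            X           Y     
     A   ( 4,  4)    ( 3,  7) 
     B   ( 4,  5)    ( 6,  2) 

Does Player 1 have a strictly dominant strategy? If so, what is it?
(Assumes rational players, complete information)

No strictly dominant strategy exists for Player 1

Work:
A strategy strictly dominates another if it gives a strictly higher payoff against every opponent action. Compare each pair of P1's strategies column-by-column:
  A vs B: [4 vs 4, 3 vs 6] → A does not strictly dominate B (column X: 4 ≤ 4)
  B vs A: [4 vs 4, 6 vs 3] → B does not strictly dominate A (column X: 4 ≤ 4)
No single strategy strictly dominates all others → no strictly dominant strategy.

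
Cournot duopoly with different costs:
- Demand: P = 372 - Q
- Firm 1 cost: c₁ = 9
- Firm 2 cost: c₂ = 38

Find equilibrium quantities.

q₁* = 130.67, q₂* = 101.67

Work:
Reaction: q₁ = (372 - 9 - q₂)/2
Reaction: q₂ = (372 - 38 - q₁)/2
Solve simultaneously:
q₁* = (372 - 2×9 + 38)/3 = 130.67
q₂* = (372 - 2×38 + 9)/3 = 101.67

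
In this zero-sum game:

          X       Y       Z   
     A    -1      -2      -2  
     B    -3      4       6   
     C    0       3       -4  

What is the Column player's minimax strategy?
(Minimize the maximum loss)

Column should play X, value = 0

Work:
Column player minimizes Row's maximum payoff:
Column X: max payoff to Row = 0
Column Y: max payoff to Row = 4
Column Z: max payoff to Row = 6
Minimum is 0, achieved by column X.
Minimax strategy: X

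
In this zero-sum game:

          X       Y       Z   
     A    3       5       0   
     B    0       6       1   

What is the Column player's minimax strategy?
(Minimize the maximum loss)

Column should play Z, value = 1

Work:
Column player minimizes Row's maximum payoff:
Column X: max payoff to Row = 3
Column Y: max payoff to Row = 6
Column Z: max payoff to Row = 1
Minimum is 1, achieved by column Z.
Minimax strategy: Z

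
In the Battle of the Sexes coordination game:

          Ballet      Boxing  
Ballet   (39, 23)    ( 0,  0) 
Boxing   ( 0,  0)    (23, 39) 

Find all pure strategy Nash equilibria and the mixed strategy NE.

Pure NE: (Ballet, Ballet) and (Boxing, Boxing); Mixed NE: p = 0.629, q = 0.371

Work:
Check pure NE:
(Ballet, Ballet): (39, 23) - no unilateral deviation beneficial
(Boxing, Boxing): (23, 39) - no unilateral deviation beneficial
Mixed NE: P1 plays Ballet with p = 0.629, P2 plays Ballet with q = 0.371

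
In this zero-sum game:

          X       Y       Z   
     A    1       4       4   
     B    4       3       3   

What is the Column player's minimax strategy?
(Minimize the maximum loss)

Column should play X or Y or Z (all achieve the minimum), value = 4

Work:
Column player minimizes Row's maximum payoff:
Column X: max payoff to Row = 4
Column Y: max payoff to Row = 4
Column Z: max payoff to Row = 4
Minimum is 4, achieved by columns X, Y, Z (tied).
Each of X or Y or Z is a minimax strategy.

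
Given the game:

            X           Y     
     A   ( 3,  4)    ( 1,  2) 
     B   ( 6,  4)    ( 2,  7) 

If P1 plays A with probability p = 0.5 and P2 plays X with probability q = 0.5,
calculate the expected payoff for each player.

E[P1] = 3.0, E[P2] = 4.25

Work:
E[P1] = p·q·π₁(A,X) + p·(1-q)·π₁(A,Y) + (1-p)·q·π₁(B,X) + (1-p)·(1-q)·π₁(B,Y)
= 0.5·0.5·3 + 0.5·0.5·1 + 0.5·0.5·6 + 0.5·0.5·2
= 3.0

E[P2] = 4.25 (similar calculation)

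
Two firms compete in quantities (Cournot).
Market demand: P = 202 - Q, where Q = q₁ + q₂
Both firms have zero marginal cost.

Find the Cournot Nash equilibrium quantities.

q₁* = q₂* = 67.33; P* = 67.33

Work:
Profit: π_i = P·q_i = (a - q_i - q_j)·q_i
FOC: ∂π_i/∂q_i = a - 2q_i - q_j = 0
Reaction function: q_i = (202 - q_j)/2
Symmetry: q* = 202/3 = 67.33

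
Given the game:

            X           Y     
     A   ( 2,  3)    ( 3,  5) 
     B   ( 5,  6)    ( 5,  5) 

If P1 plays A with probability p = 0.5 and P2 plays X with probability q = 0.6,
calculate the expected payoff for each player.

E[P1] = 3.7, E[P2] = 4.7

Work:
E[P1] = p·q·π₁(A,X) + p·(1-q)·π₁(A,Y) + (1-p)·q·π₁(B,X) + (1-p)·(1-q)·π₁(B,Y)
= 0.5·0.6·2 + 0.5·0.4·3 + 0.5·0.6·5 + 0.5·0.4·5
= 3.7

E[P2] = 4.7 (similar calculation)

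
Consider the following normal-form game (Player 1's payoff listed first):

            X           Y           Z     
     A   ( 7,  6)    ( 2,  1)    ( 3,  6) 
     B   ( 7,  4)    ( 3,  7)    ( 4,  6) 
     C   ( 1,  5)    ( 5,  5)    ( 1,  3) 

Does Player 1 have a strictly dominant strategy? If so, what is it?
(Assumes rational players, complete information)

No strictly dominant strategy exists for Player 1

Work:
A strategy strictly dominates another if it gives a strictly higher payoff against every opponent action. Compare each pair of P1's strategies column-by-column:
  A vs B: [7 vs 7, 2 vs 3, 3 vs 4] → A does not strictly dominate B (column X: 7 ≤ 7)
  A vs C: [7 vs 1, 2 vs 5, 3 vs 1] → A does not strictly dominate C (column Y: 2 ≤ 5)
  B vs A: [7 vs 7, 3 vs 2, 4 vs 3] → B does not strictly dominate A (column X: 7 ≤ 7)
  B vs C: [7 vs 1, 3 vs 5, 4 vs 1] → B does not strictly dominate C (column Y: 3 ≤ 5)
  C vs A: [1 vs 7, 5 vs 2, 1 vs 3] → C does not strictly dominate A (column X: 1 ≤ 7)
  C vs B: [1 vs 7, 5 vs 3, 1 vs 4] → C does not strictly dominate B (column X: 1 ≤ 7)
No single strategy strictly dominates all others → no strictly dominant strategy.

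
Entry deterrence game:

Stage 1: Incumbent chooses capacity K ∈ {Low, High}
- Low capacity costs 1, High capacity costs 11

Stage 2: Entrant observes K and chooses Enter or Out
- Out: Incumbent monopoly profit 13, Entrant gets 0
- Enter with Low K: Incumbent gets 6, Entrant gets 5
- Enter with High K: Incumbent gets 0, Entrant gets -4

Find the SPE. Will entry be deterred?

SPE: (Low, Enter|Low, Out|High); Entry not deterred. Incumbent net profit = 5, Entrant gets 5

Work:
After Low K: Entrant enters (5 > 0)
After High K: Entrant stays out (-4 < 0)
Incumbent: Low → 6−1=5, High → 13−11=2
Incumbent chooses Low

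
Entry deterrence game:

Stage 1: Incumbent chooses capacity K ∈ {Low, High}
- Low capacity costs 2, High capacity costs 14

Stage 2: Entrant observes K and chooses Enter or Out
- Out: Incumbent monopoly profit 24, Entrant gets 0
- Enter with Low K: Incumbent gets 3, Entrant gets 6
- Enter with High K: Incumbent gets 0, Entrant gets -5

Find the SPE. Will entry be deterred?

SPE: (High, Enter|Low, Out|High); Entry deterred. Incumbent net profit = 10

Work:
After Low K: Entrant enters (6 > 0)
After High K: Entrant stays out (-5 < 0)
Incumbent: Low → 3−2=1, High → 24−14=10
Incumbent chooses High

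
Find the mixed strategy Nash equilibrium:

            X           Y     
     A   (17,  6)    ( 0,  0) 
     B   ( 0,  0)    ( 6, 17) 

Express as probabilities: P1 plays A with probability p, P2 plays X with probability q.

p = 0.7391, q = 0.2609

Work:
Find probabilities that make opponent indifferent:
P2 chooses q to make P1 indifferent between A and B
P1 chooses p to make P2 indifferent between X and Y
Mixed NE: P1 plays (A: 0.7391, B: 0.2609), P2 plays (X: 0.2609, Y: 0.7391)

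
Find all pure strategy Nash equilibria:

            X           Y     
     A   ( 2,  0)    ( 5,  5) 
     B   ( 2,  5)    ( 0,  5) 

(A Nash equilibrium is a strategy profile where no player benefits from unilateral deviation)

Nash equilibrium: (A, Y), (B, X)

Work:
Best responses:
  P1 vs X: payoffs [2, 2] → best response A/B (payoff 2)
  P1 vs Y: payoffs [5, 0] → best response A (payoff 5)
  P2 vs A: payoffs [0, 5] → best response Y (payoff 5)
  P2 vs B: payoffs [5, 5] → best response X/Y (payoff 5)
Mutual best responses: (A,Y), (B,X) → Nash equilibria.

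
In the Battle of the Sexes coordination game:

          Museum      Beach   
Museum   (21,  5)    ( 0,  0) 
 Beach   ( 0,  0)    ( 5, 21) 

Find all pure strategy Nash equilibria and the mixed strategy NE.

Pure NE: (Museum, Museum) and (Beach, Beach); Mixed NE: p = 0.8077, q = 0.1923

Work:
Check pure NE:
(Museum, Museum): (21, 5) - no unilateral deviation beneficial
(Beach, Beach): (5, 21) - no unilateral deviation beneficial
Mixed NE: P1 plays Museum with p = 0.8077, P2 plays Museum with q = 0.1923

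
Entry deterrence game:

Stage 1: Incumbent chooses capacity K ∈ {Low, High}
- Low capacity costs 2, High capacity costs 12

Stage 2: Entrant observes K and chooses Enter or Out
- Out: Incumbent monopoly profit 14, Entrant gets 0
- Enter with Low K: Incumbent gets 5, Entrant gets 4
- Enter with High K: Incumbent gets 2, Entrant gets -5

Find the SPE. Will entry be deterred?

SPE: (Low, Enter|Low, Out|High); Entry not deterred. Incumbent net profit = 3, Entrant gets 4

Work:
After Low K: Entrant enters (4 > 0)
After High K: Entrant stays out (-5 < 0)
Incumbent: Low → 5−2=3, High → 14−12=2
Incumbent chooses Low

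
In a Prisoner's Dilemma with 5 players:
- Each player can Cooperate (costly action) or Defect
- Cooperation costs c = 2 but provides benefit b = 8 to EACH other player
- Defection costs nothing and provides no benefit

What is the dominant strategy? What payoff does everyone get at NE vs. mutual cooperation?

Dominant: Defect; NE payoff = 0; Coop payoff = 30

Work:
Defect dominates (saves cost c = 2, benefit to others is external)
NE: All defect → everyone gets 0
If all cooperate: each receives (4)×8 - 2 = 30
Social dilemma: 30 > 0 but NE gives 0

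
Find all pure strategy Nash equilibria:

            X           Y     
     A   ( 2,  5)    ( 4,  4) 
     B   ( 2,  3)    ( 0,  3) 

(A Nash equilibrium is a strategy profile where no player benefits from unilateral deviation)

Nash equilibrium: (A, X), (B, X)

Work:
Best responses:
  P1 vs X: payoffs [2, 2] → best response A/B (payoff 2)
  P1 vs Y: payoffs [4, 0] → best response A (payoff 4)
  P2 vs A: payoffs [5, 4] → best response X (payoff 5)
  P2 vs B: payoffs [3, 3] → best response X/Y (payoff 3)
Mutual best responses: (A,X), (B,X) → Nash equilibria.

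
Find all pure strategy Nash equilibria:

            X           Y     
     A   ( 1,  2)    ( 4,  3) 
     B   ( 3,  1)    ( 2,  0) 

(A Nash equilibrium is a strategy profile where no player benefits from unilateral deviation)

Nash equilibrium: (A, Y), (B, X)

Work:
Best responses:
  P1 vs X: payoffs [1, 3] → best response B (payoff 3)
  P1 vs Y: payoffs [4, 2] → best response A (payoff 4)
  P2 vs A: payoffs [2, 3] → best response Y (payoff 3)
  P2 vs B: payoffs [1, 0] → best response X (payoff 1)
Mutual best responses: (A,Y), (B,X) → Nash equilibria.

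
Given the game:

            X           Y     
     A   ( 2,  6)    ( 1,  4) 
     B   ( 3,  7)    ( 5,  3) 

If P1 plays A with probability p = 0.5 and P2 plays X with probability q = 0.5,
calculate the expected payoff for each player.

E[P1] = 2.75, E[P2] = 5.0

Work:
E[P1] = p·q·π₁(A,X) + p·(1-q)·π₁(A,Y) + (1-p)·q·π₁(B,X) + (1-p)·(1-q)·π₁(B,Y)
= 0.5·0.5·2 + 0.5·0.5·1 + 0.5·0.5·3 + 0.5·0.5·5
= 2.75

E[P2] = 5.0 (similar calculation)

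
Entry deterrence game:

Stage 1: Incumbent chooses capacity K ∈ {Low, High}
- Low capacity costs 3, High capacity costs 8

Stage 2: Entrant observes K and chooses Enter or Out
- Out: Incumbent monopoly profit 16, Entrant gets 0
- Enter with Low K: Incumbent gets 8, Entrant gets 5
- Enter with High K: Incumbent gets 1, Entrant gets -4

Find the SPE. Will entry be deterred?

SPE: (High, Enter|Low, Out|High); Entry deterred. Incumbent net profit = 8

Work:
After Low K: Entrant enters (5 > 0)
After High K: Entrant stays out (-4 < 0)
Incumbent: Low → 8−3=5, High → 16−8=8
Incumbent chooses High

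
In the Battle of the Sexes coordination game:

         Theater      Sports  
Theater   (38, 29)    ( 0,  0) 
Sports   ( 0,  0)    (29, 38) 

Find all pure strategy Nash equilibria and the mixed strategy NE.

Pure NE: (Theater, Theater) and (Sports, Sports); Mixed NE: p = 0.5672, q = 0.4328

Work:
Check pure NE:
(Theater, Theater): (38, 29) - no unilateral deviation beneficial
(Sports, Sports): (29, 38) - no unilateral deviation beneficial
Mixed NE: P1 plays Theater with p = 0.5672, P2 plays Theater with q = 0.4328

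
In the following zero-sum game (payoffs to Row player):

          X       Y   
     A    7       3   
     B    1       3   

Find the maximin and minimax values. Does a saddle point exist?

Maximin = 3, Minimax = 3, Saddle: True

Work:
Row minimums: [3, 1] → maximin = 3
Column maximums: [7, 3] → minimax = 3
Saddle point exists! Game value = 3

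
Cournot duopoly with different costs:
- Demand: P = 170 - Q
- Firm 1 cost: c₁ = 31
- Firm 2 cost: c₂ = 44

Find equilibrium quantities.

q₁* = 50.67, q₂* = 37.67

Work:
Reaction: q₁ = (170 - 31 - q₂)/2
Reaction: q₂ = (170 - 44 - q₁)/2
Solve simultaneously:
q₁* = (170 - 2×31 + 44)/3 = 50.67
q₂* = (170 - 2×44 + 31)/3 = 37.67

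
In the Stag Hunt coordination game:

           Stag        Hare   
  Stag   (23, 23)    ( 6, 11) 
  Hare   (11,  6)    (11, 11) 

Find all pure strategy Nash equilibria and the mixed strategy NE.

Pure NE: (Stag, Stag) and (Hare, Hare); Mixed NE: p = 0.2941, q = 0.2941

Work:
Check pure NE:
(Stag, Stag): (23, 23) - no unilateral deviation beneficial
(Hare, Hare): (11, 11) - no unilateral deviation beneficial
Mixed NE: P1 plays Stag with p = 0.2941, P2 plays Stag with q = 0.2941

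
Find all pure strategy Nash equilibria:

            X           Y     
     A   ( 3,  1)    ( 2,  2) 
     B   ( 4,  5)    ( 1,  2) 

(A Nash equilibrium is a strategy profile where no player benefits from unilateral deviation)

Nash equilibrium: (A, Y), (B, X)

Work:
Best responses:
  P1 vs X: payoffs [3, 4] → best response B (payoff 4)
  P1 vs Y: payoffs [2, 1] → best response A (payoff 2)
  P2 vs A: payoffs [1, 2] → best response Y (payoff 2)
  P2 vs B: payoffs [5, 2] → best response X (payoff 5)
Mutual best responses: (A,Y), (B,X) → Nash equilibria.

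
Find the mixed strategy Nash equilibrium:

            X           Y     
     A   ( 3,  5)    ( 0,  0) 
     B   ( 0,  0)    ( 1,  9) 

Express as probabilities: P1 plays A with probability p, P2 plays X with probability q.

p = 0.6429, q = 0.25

Work:
Find probabilities that make opponent indifferent:
P2 chooses q to make P1 indifferent between A and B
P1 chooses p to make P2 indifferent between X and Y
Mixed NE: P1 plays (A: 0.6429, B: 0.3571), P2 plays (X: 0.25, Y: 0.75)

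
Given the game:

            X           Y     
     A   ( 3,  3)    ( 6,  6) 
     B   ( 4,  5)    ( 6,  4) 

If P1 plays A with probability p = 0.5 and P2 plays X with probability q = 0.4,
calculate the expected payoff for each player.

E[P1] = 5.0, E[P2] = 4.6

Work:
E[P1] = p·q·π₁(A,X) + p·(1-q)·π₁(A,Y) + (1-p)·q·π₁(B,X) + (1-p)·(1-q)·π₁(B,Y)
= 0.5·0.4·3 + 0.5·0.6·6 + 0.5·0.4·4 + 0.5·0.6·6
= 5.0

E[P2] = 4.6 (similar calculation)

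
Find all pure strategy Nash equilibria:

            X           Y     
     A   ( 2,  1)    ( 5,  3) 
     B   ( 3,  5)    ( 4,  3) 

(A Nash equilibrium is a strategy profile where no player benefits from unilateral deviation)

Nash equilibrium: (A, Y), (B, X)

Work:
Best responses:
  P1 vs X: payoffs [2, 3] → best response B (payoff 3)
  P1 vs Y: payoffs [5, 4] → best response A (payoff 5)
  P2 vs A: payoffs [1, 3] → best response Y (payoff 3)
  P2 vs B: payoffs [5, 3] → best response X (payoff 5)
Mutual best responses: (A,Y), (B,X) → Nash equilibria.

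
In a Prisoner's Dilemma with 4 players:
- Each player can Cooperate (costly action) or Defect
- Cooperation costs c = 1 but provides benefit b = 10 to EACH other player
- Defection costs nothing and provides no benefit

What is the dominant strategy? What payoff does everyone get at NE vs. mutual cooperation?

Dominant: Defect; NE payoff = 0; Coop payoff = 29

Work:
Defect dominates (saves cost c = 1, benefit to others is external)
NE: All defect → everyone gets 0
If all cooperate: each receives (3)×10 - 1 = 29
Social dilemma: 29 > 0 but NE gives 0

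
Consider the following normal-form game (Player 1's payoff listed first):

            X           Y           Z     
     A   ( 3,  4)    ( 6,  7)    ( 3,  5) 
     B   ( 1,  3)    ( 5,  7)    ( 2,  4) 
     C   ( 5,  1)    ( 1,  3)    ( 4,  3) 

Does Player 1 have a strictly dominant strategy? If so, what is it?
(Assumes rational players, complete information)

No strictly dominant strategy exists for Player 1

Work:
A strategy strictly dominates another if it gives a strictly higher payoff against every opponent action. Compare each pair of P1's strategies column-by-column:
  A vs B: [3 vs 1, 6 vs 5, 3 vs 2] → A strictly dominates B
  A vs C: [3 vs 5, 6 vs 1, 3 vs 4] → A does not strictly dominate C (column X: 3 ≤ 5)
  B vs A: [1 vs 3, 5 vs 6, 2 vs 3] → B does not strictly dominate A (column X: 1 ≤ 3)
  B vs C: [1 vs 5, 5 vs 1, 2 vs 4] → B does not strictly dominate C (column X: 1 ≤ 5)
  C vs A: [5 vs 3, 1 vs 6, 4 vs 3] → C does not strictly dominate A (column Y: 1 ≤ 6)
  C vs B: [5 vs 1, 1 vs 5, 4 vs 2] → C does not strictly dominate B (column Y: 1 ≤ 5)
No single strategy strictly dominates all others → no strictly dominant strategy.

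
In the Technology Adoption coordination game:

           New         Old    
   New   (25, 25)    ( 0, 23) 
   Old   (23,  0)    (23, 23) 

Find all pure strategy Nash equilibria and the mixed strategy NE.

Pure NE: (New, New) and (Old, Old); Mixed NE: p = 0.92, q = 0.92

Work:
Check pure NE:
(New, New): (25, 25) - no unilateral deviation beneficial
(Old, Old): (23, 23) - no unilateral deviation beneficial
Mixed NE: P1 plays New with p = 0.92, P2 plays New with q = 0.92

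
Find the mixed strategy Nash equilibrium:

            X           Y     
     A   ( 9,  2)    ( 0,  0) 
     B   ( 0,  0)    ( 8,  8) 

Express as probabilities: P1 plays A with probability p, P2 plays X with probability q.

p = 0.8, q = 0.4706

Work:
Find probabilities that make opponent indifferent:
P2 chooses q to make P1 indifferent between A and B
P1 chooses p to make P2 indifferent between X and Y
Mixed NE: P1 plays (A: 0.8, B: 0.2), P2 plays (X: 0.4706, Y: 0.5294)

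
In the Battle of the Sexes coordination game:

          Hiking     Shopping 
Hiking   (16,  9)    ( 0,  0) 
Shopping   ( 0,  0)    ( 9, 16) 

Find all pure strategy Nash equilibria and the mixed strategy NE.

Pure NE: (Hiking, Hiking) and (Shopping, Shopping); Mixed NE: p = 0.64, q = 0.36

Work:
Check pure NE:
(Hiking, Hiking): (16, 9) - no unilateral deviation beneficial
(Shopping, Shopping): (9, 16) - no unilateral deviation beneficial
Mixed NE: P1 plays Hiking with p = 0.64, P2 plays Hiking with q = 0.36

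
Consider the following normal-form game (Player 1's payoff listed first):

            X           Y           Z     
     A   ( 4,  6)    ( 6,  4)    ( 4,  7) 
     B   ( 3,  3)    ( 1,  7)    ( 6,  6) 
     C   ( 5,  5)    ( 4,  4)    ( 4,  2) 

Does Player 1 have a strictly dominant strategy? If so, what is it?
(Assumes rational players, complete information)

No strictly dominant strategy exists for Player 1

Work:
A strategy strictly dominates another if it gives a strictly higher payoff against every opponent action. Compare each pair of P1's strategies column-by-column:
  A vs B: [4 vs 3, 6 vs 1, 4 vs 6] → A does not strictly dominate B (column Z: 4 ≤ 6)
  A vs C: [4 vs 5, 6 vs 4, 4 vs 4] → A does not strictly dominate C (column X: 4 ≤ 5)
  B vs A: [3 vs 4, 1 vs 6, 6 vs 4] → B does not strictly dominate A (column X: 3 ≤ 4)
  B vs C: [3 vs 5, 1 vs 4, 6 vs 4] → B does not strictly dominate C (column X: 3 ≤ 5)
  C vs A: [5 vs 4, 4 vs 6, 4 vs 4] → C does not strictly dominate A (column Y: 4 ≤ 6)
  C vs B: [5 vs 3, 4 vs 1, 4 vs 6] → C does not strictly dominate B (column Z: 4 ≤ 6)
No single strategy strictly dominates all others → no strictly dominant strategy.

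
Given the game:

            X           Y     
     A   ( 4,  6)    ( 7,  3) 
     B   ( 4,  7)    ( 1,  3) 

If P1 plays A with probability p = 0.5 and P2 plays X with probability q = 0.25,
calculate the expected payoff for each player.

E[P1] = 4.0, E[P2] = 3.875

Work:
E[P1] = p·q·π₁(A,X) + p·(1-q)·π₁(A,Y) + (1-p)·q·π₁(B,X) + (1-p)·(1-q)·π₁(B,Y)
= 0.5·0.25·4 + 0.5·0.75·7 + 0.5·0.25·4 + 0.5·0.75·1
= 4.0

E[P2] = 3.875 (similar calculation)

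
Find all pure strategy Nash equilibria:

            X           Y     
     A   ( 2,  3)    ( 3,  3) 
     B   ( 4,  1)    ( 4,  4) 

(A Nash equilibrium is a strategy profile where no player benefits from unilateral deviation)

Nash equilibrium: (B, Y)

Work:
Best responses:
  P1 vs X: payoffs [2, 4] → best response B (payoff 4)
  P1 vs Y: payoffs [3, 4] → best response B (payoff 4)
  P2 vs A: payoffs [3, 3] → best response X/Y (payoff 3)
  P2 vs B: payoffs [1, 4] → best response Y (payoff 4)
Mutual best responses: (B,Y) → Nash equilibria.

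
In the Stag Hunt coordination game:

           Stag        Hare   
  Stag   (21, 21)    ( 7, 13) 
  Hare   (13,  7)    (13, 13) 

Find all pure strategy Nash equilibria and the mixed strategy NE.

Pure NE: (Stag, Stag) and (Hare, Hare); Mixed NE: p = 0.4286, q = 0.4286

Work:
Check pure NE:
(Stag, Stag): (21, 21) - no unilateral deviation beneficial
(Hare, Hare): (13, 13) - no unilateral deviation beneficial
Mixed NE: P1 plays Stag with p = 0.4286, P2 plays Stag with q = 0.4286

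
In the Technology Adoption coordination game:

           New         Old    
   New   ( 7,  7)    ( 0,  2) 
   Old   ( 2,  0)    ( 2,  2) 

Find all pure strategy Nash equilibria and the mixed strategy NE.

Pure NE: (New, New) and (Old, Old); Mixed NE: p = 0.2857, q = 0.2857

Work:
Check pure NE:
(New, New): (7, 7) - no unilateral deviation beneficial
(Old, Old): (2, 2) - no unilateral deviation beneficial
Mixed NE: P1 plays New with p = 0.2857, P2 plays New with q = 0.2857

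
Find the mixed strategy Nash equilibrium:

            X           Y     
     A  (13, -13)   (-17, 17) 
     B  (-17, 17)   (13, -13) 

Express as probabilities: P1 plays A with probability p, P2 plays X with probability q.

p = 0.5, q = 0.5

Work:
Find probabilities that make opponent indifferent:
P2 chooses q to make P1 indifferent between A and B
P1 chooses p to make P2 indifferent between X and Y
Mixed NE: P1 plays (A: 0.5, B: 0.5), P2 plays (X: 0.5, Y: 0.5)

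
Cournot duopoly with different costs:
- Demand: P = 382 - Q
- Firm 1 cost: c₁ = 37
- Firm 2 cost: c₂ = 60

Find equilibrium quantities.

q₁* = 122.67, q₂* = 99.67

Work:
Reaction: q₁ = (382 - 37 - q₂)/2
Reaction: q₂ = (382 - 60 - q₁)/2
Solve simultaneously:
q₁* = (382 - 2×37 + 60)/3 = 122.67
q₂* = (382 - 2×60 + 37)/3 = 99.67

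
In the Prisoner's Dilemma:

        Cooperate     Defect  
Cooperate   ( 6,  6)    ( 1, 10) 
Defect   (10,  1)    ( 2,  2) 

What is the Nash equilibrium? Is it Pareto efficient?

(Defect, Defect) is NE; not Pareto efficient

Work:
Defect dominates Cooperate for both players:
If P2 cooperates: Defect (10) > Cooperate (6)
If P2 defects: Defect (2) > Cooperate (1)
NE: (Defect, Defect) with payoff (2, 2)
But (Cooperate, Cooperate) = (6, 6) Pareto dominates (2, 2)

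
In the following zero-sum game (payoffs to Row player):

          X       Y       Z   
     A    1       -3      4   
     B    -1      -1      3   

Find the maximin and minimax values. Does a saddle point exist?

Maximin = -1, Minimax = -1, Saddle: True

Work:
Row minimums: [-3, -1] → maximin = -1
Column maximums: [1, -1, 4] → minimax = -1
Saddle point exists! Game value = -1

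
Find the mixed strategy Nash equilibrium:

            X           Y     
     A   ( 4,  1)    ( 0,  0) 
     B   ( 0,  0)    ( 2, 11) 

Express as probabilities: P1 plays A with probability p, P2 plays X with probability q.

p = 0.9167, q = 0.3333

Work:
Find probabilities that make opponent indifferent:
P2 chooses q to make P1 indifferent between A and B
P1 chooses p to make P2 indifferent between X and Y
Mixed NE: P1 plays (A: 0.9167, B: 0.0833), P2 plays (X: 0.3333, Y: 0.6667)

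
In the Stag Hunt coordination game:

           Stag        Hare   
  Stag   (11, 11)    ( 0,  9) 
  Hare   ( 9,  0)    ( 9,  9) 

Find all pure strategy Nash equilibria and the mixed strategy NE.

Pure NE: (Stag, Stag) and (Hare, Hare); Mixed NE: p = 0.8182, q = 0.8182

Work:
Check pure NE:
(Stag, Stag): (11, 11) - no unilateral deviation beneficial
(Hare, Hare): (9, 9) - no unilateral deviation beneficial
Mixed NE: P1 plays Stag with p = 0.8182, P2 plays Stag with q = 0.8182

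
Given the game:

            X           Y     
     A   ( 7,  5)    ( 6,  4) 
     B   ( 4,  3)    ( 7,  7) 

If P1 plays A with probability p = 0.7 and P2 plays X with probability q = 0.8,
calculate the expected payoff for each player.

E[P1] = 6.14, E[P2] = 4.5

Work:
E[P1] = p·q·π₁(A,X) + p·(1-q)·π₁(A,Y) + (1-p)·q·π₁(B,X) + (1-p)·(1-q)·π₁(B,Y)
= 0.7·0.8·7 + 0.7·0.2·6 + 0.3·0.8·4 + 0.3·0.2·7
= 6.14

E[P2] = 4.5 (similar calculation)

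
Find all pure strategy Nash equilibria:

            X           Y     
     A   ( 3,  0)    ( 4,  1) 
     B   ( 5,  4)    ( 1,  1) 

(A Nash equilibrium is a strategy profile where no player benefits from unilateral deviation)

Nash equilibrium: (A, Y), (B, X)

Work:
Best responses:
  P1 vs X: payoffs [3, 5] → best response B (payoff 5)
  P1 vs Y: payoffs [4, 1] → best response A (payoff 4)
  P2 vs A: payoffs [0, 1] → best response Y (payoff 1)
  P2 vs B: payoffs [4, 1] → best response X (payoff 4)
Mutual best responses: (A,Y), (B,X) → Nash equilibria.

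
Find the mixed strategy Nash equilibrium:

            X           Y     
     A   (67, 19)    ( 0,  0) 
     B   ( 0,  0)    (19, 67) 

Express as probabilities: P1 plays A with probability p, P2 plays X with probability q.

p = 0.7791, q = 0.2209

Work:
Find probabilities that make opponent indifferent:
P2 chooses q to make P1 indifferent between A and B
P1 chooses p to make P2 indifferent between X and Y
Mixed NE: P1 plays (A: 0.7791, B: 0.2209), P2 plays (X: 0.2209, Y: 0.7791)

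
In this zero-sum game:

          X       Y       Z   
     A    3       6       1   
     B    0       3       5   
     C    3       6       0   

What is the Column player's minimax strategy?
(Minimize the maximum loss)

Column should play X, value = 3

Work:
Column player minimizes Row's maximum payoff:
Column X: max payoff to Row = 3
Column Y: max payoff to Row = 6
Column Z: max payoff to Row = 5
Minimum is 3, achieved by column X.
Minimax strategy: X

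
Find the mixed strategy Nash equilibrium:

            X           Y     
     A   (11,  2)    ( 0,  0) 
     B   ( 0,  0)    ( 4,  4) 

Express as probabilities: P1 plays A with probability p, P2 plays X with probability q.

p = 0.6667, q = 0.2667

Work:
Find probabilities that make opponent indifferent:
P2 chooses q to make P1 indifferent between A and B
P1 chooses p to make P2 indifferent between X and Y
Mixed NE: P1 plays (A: 0.6667, B: 0.3333), P2 plays (X: 0.2667, Y: 0.7333)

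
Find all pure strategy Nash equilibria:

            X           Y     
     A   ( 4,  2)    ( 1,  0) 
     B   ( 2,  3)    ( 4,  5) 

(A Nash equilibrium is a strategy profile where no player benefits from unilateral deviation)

Nash equilibrium: (A, X), (B, Y)

Work:
Best responses:
  P1 vs X: payoffs [4, 2] → best response A (payoff 4)
  P1 vs Y: payoffs [1, 4] → best response B (payoff 4)
  P2 vs A: payoffs [2, 0] → best response X (payoff 2)
  P2 vs B: payoffs [3, 5] → best response Y (payoff 5)
Mutual best responses: (A,X), (B,Y) → Nash equilibria.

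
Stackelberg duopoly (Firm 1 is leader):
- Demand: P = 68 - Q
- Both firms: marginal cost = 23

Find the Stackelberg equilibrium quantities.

q₁* (leader) = 22.5, q₂* (follower) = 11.25

Work:
Follower's reaction: q₂ = (a - c - q₁)/2
Leader substitutes: π₁ = q₁·(a - q₁ - (a-c-q₁)/2 - c)
FOC: q₁* = (68 - 23)/2 = 22.50
Then: q₂* = (68 - 23 - 22.5)/2 = 11.25
Leader has first-mover advantage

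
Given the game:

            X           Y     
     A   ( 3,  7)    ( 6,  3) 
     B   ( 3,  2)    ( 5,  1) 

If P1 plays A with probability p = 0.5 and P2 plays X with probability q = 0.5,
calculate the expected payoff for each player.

E[P1] = 4.25, E[P2] = 3.25

Work:
E[P1] = p·q·π₁(A,X) + p·(1-q)·π₁(A,Y) + (1-p)·q·π₁(B,X) + (1-p)·(1-q)·π₁(B,Y)
= 0.5·0.5·3 + 0.5·0.5·6 + 0.5·0.5·3 + 0.5·0.5·5
= 4.25

E[P2] = 3.25 (similar calculation)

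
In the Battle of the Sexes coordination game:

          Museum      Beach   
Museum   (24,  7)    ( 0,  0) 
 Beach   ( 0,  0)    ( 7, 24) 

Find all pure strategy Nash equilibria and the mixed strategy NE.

Pure NE: (Museum, Museum) and (Beach, Beach); Mixed NE: p = 0.7742, q = 0.2258

Work:
Check pure NE:
(Museum, Museum): (24, 7) - no unilateral deviation beneficial
(Beach, Beach): (7, 24) - no unilateral deviation beneficial
Mixed NE: P1 plays Museum with p = 0.7742, P2 plays Museum with q = 0.2258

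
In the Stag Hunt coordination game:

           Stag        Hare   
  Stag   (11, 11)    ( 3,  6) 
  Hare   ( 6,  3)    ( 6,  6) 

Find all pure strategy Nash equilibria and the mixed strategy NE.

Pure NE: (Stag, Stag) and (Hare, Hare); Mixed NE: p = 0.375, q = 0.375

Work:
Check pure NE:
(Stag, Stag): (11, 11) - no unilateral deviation beneficial
(Hare, Hare): (6, 6) - no unilateral deviation beneficial
Mixed NE: P1 plays Stag with p = 0.375, P2 plays Stag with q = 0.375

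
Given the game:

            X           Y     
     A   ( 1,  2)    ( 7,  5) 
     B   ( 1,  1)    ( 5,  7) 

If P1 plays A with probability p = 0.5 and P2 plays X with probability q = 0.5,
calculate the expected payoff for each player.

E[P1] = 3.5, E[P2] = 3.75

Work:
E[P1] = p·q·π₁(A,X) + p·(1-q)·π₁(A,Y) + (1-p)·q·π₁(B,X) + (1-p)·(1-q)·π₁(B,Y)
= 0.5·0.5·1 + 0.5·0.5·7 + 0.5·0.5·1 + 0.5·0.5·5
= 3.5

E[P2] = 3.75 (similar calculation)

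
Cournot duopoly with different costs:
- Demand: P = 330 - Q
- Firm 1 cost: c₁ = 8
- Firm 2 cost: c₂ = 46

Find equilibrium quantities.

q₁* = 120.0, q₂* = 82.0

Work:
Reaction: q₁ = (330 - 8 - q₂)/2
Reaction: q₂ = (330 - 46 - q₁)/2
Solve simultaneously:
q₁* = (330 - 2×8 + 46)/3 = 120.0
q₂* = (330 - 2×46 + 8)/3 = 82.0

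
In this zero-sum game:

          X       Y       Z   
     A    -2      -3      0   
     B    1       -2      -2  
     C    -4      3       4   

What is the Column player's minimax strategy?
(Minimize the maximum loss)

Column should play X, value = 1

Work:
Column player minimizes Row's maximum payoff:
Column X: max payoff to Row = 1
Column Y: max payoff to Row = 3
Column Z: max payoff to Row = 4
Minimum is 1, achieved by column X.
Minimax strategy: X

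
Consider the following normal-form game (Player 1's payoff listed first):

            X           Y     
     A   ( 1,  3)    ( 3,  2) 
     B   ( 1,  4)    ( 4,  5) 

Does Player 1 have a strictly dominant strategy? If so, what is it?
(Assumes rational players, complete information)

No strictly dominant strategy exists for Player 1

Work:
A strategy strictly dominates another if it gives a strictly higher payoff against every opponent action. Compare each pair of P1's strategies column-by-column:
  A vs B: [1 vs 1, 3 vs 4] → A does not strictly dominate B (column X: 1 ≤ 1)
  B vs A: [1 vs 1, 4 vs 3] → B does not strictly dominate A (column X: 1 ≤ 1)
No single strategy strictly dominates all others → no strictly dominant strategy.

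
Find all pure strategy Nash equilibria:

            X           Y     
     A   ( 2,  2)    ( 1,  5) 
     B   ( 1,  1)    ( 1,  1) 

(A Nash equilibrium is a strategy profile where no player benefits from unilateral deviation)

Nash equilibrium: (A, Y), (B, Y)

Work:
Best responses:
  P1 vs X: payoffs [2, 1] → best response A (payoff 2)
  P1 vs Y: payoffs [1, 1] → best response A/B (payoff 1)
  P2 vs A: payoffs [2, 5] → best response Y (payoff 5)
  P2 vs B: payoffs [1, 1] → best response X/Y (payoff 1)
Mutual best responses: (A,Y), (B,Y) → Nash equilibria.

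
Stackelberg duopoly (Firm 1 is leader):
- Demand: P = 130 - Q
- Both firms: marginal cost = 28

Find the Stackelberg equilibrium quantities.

q₁* (leader) = 51.0, q₂* (follower) = 25.5

Work:
Follower's reaction: q₂ = (a - c - q₁)/2
Leader substitutes: π₁ = q₁·(a - q₁ - (a-c-q₁)/2 - c)
FOC: q₁* = (130 - 28)/2 = 51.00
Then: q₂* = (130 - 28 - 51.0)/2 = 25.50
Leader has first-mover advantage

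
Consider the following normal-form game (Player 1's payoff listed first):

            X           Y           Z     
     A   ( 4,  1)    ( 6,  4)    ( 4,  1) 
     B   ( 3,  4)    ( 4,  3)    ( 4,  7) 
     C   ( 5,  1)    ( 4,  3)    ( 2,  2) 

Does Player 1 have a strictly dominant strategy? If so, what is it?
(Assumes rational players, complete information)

No strictly dominant strategy exists for Player 1

Work:
A strategy strictly dominates another if it gives a strictly higher payoff against every opponent action. Compare each pair of P1's strategies column-by-column:
  A vs B: [4 vs 3, 6 vs 4, 4 vs 4] → A does not strictly dominate B (column Z: 4 ≤ 4)
  A vs C: [4 vs 5, 6 vs 4, 4 vs 2] → A does not strictly dominate C (column X: 4 ≤ 5)
  B vs A: [3 vs 4, 4 vs 6, 4 vs 4] → B does not strictly dominate A (column X: 3 ≤ 4)
  B vs C: [3 vs 5, 4 vs 4, 4 vs 2] → B does not strictly dominate C (column X: 3 ≤ 5)
  C vs A: [5 vs 4, 4 vs 6, 2 vs 4] → C does not strictly dominate A (column Y: 4 ≤ 6)
  C vs B: [5 vs 3, 4 vs 4, 2 vs 4] → C does not strictly dominate B (column Y: 4 ≤ 4)
No single strategy strictly dominates all others → no strictly dominant strategy.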